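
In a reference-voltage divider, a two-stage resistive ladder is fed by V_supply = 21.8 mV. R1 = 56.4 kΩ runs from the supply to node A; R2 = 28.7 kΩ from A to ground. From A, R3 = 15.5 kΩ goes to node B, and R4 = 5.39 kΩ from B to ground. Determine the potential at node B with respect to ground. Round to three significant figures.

V_B ≈ 0.993 mV

The second stage (R3 + R4 = 20.89 kΩ) loads node A in parallel with R2.
Effective lower resistance at A: R2 ‖ 20.89 = 12.09 kΩ.
First divider: V_A = V_supply · 12.09/(56.4 + 12.09) = 3.848 mV.
Then the unloaded second divider: V_B = V_A × R4/(R3+R4) = 3.848 × 0.2580 = 0.9929 mV.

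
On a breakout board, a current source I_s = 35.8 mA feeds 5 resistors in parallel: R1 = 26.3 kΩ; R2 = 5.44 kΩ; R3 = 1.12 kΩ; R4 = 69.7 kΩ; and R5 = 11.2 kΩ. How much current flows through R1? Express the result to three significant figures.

Total conductance ΣG = 1/26.3 + 1/5.44 + 1/1.12 + 1/69.7 + 1/11.2 = 1.218 (units of 1/kΩ).
R1 takes the fraction G_k/ΣG = 0.03802/1.218 = 0.03121, so I = 35.8 × 0.03121 = 1.117 mA.

I ≈ 1.12 mA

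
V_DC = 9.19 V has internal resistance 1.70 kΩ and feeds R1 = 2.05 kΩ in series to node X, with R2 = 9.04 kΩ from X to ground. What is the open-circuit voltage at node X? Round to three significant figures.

R1' = 1.70 + 2.05 = 3.750 kΩ (source resistance + R1).
Open-circuit (no load on X): V_th = V_DC · R2/(R1' + R2) = 9.19 × 9.04/(3.750 + 9.04) = 6.496 V.

V_th ≈ 6.50 V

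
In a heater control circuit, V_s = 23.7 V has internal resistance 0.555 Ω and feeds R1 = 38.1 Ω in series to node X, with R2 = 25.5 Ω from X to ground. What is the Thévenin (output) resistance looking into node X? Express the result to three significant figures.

R_th ≈ 15.4 Ω

R1' = 0.555 + 38.1 = 38.66 Ω (source resistance + R1).
With V_s suppressed (replaced by a short), R_th = R1' ‖ R2 = (38.66 × 25.5)/(38.66 + 25.5) = 15.36 Ω.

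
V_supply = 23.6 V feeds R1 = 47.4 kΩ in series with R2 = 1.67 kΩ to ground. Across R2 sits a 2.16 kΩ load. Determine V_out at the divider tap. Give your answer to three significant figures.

R2 ‖ R_L = (1.67 × 2.16)/(1.67 + 2.16) = 0.9418 kΩ.
Voltage divider with the loaded lower leg: V_out = 23.6 × 0.9418/(47.4 + 0.9418) = 23.6 × 0.01948 = 0.4598 V.

V_out ≈ 0.460 V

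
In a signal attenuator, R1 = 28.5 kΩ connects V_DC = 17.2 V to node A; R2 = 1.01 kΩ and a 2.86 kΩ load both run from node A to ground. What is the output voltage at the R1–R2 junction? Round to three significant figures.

V_out ≈ 0.439 V

R2 ‖ R_L = (1.01 × 2.86)/(1.01 + 2.86) = 0.7464 kΩ.
Then V_out = V_DC · R2'/(R1 + R2') = 17.2 × 0.7464/29.25 = 0.4390 V.
(Unloaded it would be 0.589 V; the load pulls it down.)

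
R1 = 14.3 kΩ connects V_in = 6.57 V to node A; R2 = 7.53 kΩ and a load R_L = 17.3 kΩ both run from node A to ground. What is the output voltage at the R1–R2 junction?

The load sits in parallel with R2, giving an effective lower resistance R2' = R2·R_L/(R2+R_L) = 5.246 kΩ.
Now apply the divider: V_out = 6.57 × 0.2684 = 1.763 V.

V_out ≈ 1.76 V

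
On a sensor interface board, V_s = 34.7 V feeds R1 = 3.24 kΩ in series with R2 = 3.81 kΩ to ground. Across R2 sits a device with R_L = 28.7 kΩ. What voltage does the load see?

V_out ≈ 17.7 V

First combine the lower leg with the load: R2 ‖ R_L = 3.363 kΩ.
Voltage divider with the loaded lower leg: V_out = 34.7 × 3.363/(3.24 + 3.363) = 34.7 × 0.5094 = 17.67 V.
(Unloaded it would be 18.8 V; the load pulls it down.)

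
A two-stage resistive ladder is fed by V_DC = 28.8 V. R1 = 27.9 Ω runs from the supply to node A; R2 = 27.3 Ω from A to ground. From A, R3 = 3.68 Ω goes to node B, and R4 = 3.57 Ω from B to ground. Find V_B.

V_B ≈ 2.42 V

Looking into the second stage from A: R3 + R4 = 7.250 Ω appears in parallel with R2.
Effective lower resistance at A: R2 ‖ 7.250 = 5.729 Ω.
So V_A = 28.8 × 0.1704 = 4.906 V.
V_B = V_A × 0.4924 = 2.416 V.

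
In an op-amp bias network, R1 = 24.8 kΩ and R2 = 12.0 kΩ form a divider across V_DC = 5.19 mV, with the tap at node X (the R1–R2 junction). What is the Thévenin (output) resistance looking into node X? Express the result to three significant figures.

With V_DC suppressed (replaced by a short), R_th = R1 ‖ R2 = (24.80 × 12.0)/(24.80 + 12.0) = 8.087 kΩ.

R_th ≈ 8.09 kΩ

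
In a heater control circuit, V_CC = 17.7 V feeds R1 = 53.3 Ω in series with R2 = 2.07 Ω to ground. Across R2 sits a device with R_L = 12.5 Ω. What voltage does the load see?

R2 ‖ R_L = (2.07 × 12.5)/(2.07 + 12.5) = 1.776 Ω.
Now apply the divider: V_out = 17.7 × 0.03224 = 0.5707 V.
(Unloaded it would be 0.662 V; the load pulls it down.)

V_out ≈ 0.571 V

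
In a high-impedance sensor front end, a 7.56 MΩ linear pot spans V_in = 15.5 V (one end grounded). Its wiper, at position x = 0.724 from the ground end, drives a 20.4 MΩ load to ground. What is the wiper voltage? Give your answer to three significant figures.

The pot divides into 2.087 MΩ above the wiper and 5.473 MΩ below.
Lower segment in parallel with the load: 5.473 ‖ 20.4 = 4.316 MΩ.
V_out = 15.5 × 4.316/(2.087 + 4.316) = 10.45 V.
(Unloaded: V_out = x·V_in = 11.2 V.)

V_out ≈ 10.4 V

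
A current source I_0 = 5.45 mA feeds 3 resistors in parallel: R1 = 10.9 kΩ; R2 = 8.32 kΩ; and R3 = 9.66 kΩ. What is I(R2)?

Total conductance ΣG = 1/10.9 + 1/8.32 + 1/9.66 = 0.3155 (units of 1/kΩ).
Current divider: I(R2) = I_0 · G_k/ΣG = 5.45 × (0.1202/0.3155) = 5.45 × 0.3810 = 2.077 mA.

I ≈ 2.08 mA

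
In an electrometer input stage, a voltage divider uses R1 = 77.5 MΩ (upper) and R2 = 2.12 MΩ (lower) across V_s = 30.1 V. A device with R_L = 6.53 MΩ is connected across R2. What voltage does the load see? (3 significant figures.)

The load sits in parallel with R2, giving an effective lower resistance R2' = R2·R_L/(R2+R_L) = 1.600 MΩ.
Then V_out = V_s · R2'/(R1 + R2') = 30.1 × 1.600/79.10 = 0.6090 V.
(Unloaded it would be 0.801 V; the load pulls it down.)

V_out ≈ 0.609 V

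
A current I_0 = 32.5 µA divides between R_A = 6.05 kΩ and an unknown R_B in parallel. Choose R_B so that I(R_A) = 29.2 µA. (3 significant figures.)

R_B ≈ 53.5 kΩ

The fraction through R_A equals R_B/(R_A+R_B).
With f = 0.8985, R_B = R_A · f/(1−f) = 6.05 × 8.848 = 53.53 kΩ.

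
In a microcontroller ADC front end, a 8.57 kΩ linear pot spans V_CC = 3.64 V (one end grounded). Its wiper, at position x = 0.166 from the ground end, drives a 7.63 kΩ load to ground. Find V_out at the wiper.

Lower segment x·R_p = 1.423 kΩ; upper segment (1−x)·R_p = 7.147 kΩ.
R_L loads the lower segment: effective lower R = 1.199 kΩ.
V_out = 3.64 × 1.199/(7.147 + 1.199) = 0.5229 V.

V_out ≈ 0.523 V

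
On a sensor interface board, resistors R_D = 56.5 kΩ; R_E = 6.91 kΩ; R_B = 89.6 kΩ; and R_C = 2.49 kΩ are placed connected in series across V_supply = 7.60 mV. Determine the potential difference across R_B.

V ≈ 4.38 mV

ΣR = 56.5 + 6.91 + 89.6 + 2.49 = 155.5 kΩ.
Voltage divider: V = V_supply · (89.60 / 155.5) = 7.60 × 0.5762 = 4.379 mV.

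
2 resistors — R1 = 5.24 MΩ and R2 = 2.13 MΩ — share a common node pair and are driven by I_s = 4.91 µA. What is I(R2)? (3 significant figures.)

I ≈ 3.49 µA

With just two branches, the current splits inversely with resistance.
I(R2) = 4.91 × 5.24/(5.24 + 2.13) = 4.91 × 0.7110 = 3.491 µA.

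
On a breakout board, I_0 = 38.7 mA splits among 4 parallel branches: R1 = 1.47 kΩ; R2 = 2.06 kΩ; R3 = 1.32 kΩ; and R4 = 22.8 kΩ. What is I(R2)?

I ≈ 9.55 mA

Conductances: ΣG = 1/1.47 + 1/2.06 + 1/1.32 + 1/22.8 = 1.967 (1/kΩ).
R2 takes the fraction G_k/ΣG = 0.4854/1.967 = 0.2468, so I = 38.7 × 0.2468 = 9.550 mA.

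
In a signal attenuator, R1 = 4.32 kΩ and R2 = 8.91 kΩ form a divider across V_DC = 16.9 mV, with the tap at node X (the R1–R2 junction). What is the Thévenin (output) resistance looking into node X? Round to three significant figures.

Looking into X with the source shorted: R_th = R1·R2/(R1+R2) = 4.320 × 8.91/13.23 = 2.909 kΩ.

R_th ≈ 2.91 kΩ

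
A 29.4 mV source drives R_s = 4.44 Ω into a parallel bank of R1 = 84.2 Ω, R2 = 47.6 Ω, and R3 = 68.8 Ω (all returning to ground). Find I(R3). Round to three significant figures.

Combine the parallel branches: R_p = (1/84.2 + 1/47.6 + 1/68.8)⁻¹ = 21.09 Ω.
V_A by voltage divider: V_A = 29.4 × 21.09/(4.44 + 21.09) = 24.29 mV.
Branch current I = V_A/R3 = 24.29/68.8 = 0.3530 mA.
(Check via current divider: I_total = 1.152 mA; share G_k/ΣG = 0.3065 → same result.)

I ≈ 0.353 mA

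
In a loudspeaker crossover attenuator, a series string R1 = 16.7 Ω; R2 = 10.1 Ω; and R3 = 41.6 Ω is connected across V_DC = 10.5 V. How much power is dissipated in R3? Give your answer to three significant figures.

P ≈ 0.980 W

Series current I = V_DC/ΣR = 10.5/68.40 = 0.1535 A.
P = I²R = 0.02356 × 41.6 = 0.9803 W.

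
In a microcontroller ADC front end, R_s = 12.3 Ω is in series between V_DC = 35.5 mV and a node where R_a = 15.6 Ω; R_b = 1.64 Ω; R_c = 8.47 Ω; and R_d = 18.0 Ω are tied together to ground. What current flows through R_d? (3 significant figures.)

Equivalent of the parallel group: R_p = 1.180 Ω.
Node voltage V_A = V_DC · R_p/(R_s + R_p) = 35.5 × 0.08754 = 3.107 mV.
I(R_d) = V_A / R_d = 3.107/18.0 = 0.1726 mA.
(Equivalently: I_total = 2.634 mA, then current-divider fraction G_k/ΣG = 0.06555.)

I ≈ 0.173 mA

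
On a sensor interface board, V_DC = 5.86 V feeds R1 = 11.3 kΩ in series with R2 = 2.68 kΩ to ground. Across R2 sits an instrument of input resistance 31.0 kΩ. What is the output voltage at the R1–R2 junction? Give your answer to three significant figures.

V_out ≈ 1.05 V

The load sits in parallel with R2, giving an effective lower resistance R2' = R2·R_L/(R2+R_L) = 2.467 kΩ.
Voltage divider with the loaded lower leg: V_out = 5.86 × 2.467/(11.3 + 2.467) = 5.86 × 0.1792 = 1.050 V.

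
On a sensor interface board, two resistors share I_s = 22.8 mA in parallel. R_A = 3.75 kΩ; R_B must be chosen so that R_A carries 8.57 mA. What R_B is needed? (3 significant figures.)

R_B ≈ 2.26 kΩ

In a two-way split, I_A/I_s = R_B/(R_A + R_B).
8.57/22.8 = R_B/(R_A + R_B) → R_B = R_A · (0.3759)/(1 − 0.3759) = 3.75 × 0.6022 = 2.258 kΩ.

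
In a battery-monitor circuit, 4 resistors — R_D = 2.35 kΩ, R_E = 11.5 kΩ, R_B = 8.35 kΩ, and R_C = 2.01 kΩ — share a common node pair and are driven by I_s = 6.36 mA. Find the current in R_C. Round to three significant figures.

Total conductance ΣG = 1/2.35 + 1/11.5 + 1/8.35 + 1/2.01 = 1.130 (units of 1/kΩ).
Current divider: I(R_C) = I_s · G_k/ΣG = 6.36 × (0.4975/1.130) = 6.36 × 0.4404 = 2.801 mA.

I ≈ 2.80 mA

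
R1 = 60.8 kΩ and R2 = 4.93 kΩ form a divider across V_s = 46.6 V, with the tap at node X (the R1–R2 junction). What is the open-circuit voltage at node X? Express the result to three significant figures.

V_th ≈ 3.50 V

V_th is the unloaded tap voltage: V_s · R2/(R1+R2) = 46.6 × 0.07500 = 3.495 V.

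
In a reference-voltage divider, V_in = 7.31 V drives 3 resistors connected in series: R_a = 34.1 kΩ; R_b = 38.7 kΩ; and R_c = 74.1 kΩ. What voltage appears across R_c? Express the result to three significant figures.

ΣR = 34.1 + 38.7 + 74.1 = 146.9 kΩ.
By the voltage-divider rule, V = 7.31 × 74.10/146.9 = 3.687 V.

V ≈ 3.69 V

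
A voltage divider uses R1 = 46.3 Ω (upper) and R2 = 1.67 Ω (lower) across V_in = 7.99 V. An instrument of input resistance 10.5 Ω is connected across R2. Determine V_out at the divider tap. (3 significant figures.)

V_out ≈ 0.241 V

R2 ‖ R_L = (1.67 × 10.5)/(1.67 + 10.5) = 1.441 Ω.
Then V_out = V_in · R2'/(R1 + R2') = 7.99 × 1.441/47.74 = 0.2411 V.
(Unloaded it would be 0.278 V; the load pulls it down.)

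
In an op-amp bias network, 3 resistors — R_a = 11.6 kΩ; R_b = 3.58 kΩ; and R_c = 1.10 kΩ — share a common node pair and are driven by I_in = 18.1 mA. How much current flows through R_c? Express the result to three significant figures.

Conductances: ΣG = 1/11.6 + 1/3.58 + 1/1.10 = 1.275 (1/kΩ).
Current divider: I(R_c) = I_in · G_k/ΣG = 18.1 × (0.9091/1.275) = 18.1 × 0.7132 = 12.91 mA.

I ≈ 12.9 mA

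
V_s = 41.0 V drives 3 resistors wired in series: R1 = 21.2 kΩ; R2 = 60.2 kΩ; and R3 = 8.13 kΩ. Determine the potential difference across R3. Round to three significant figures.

V ≈ 3.72 V

ΣR = 21.2 + 60.2 + 8.13 = 89.53 kΩ.
By the voltage-divider rule, V = 41.0 × 8.130/89.53 = 3.723 V.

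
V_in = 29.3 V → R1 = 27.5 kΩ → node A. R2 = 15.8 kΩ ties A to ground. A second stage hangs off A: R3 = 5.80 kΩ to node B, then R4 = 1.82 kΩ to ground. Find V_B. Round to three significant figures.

V_B ≈ 1.10 V

The second stage (R3 + R4 = 7.620 kΩ) loads node A in parallel with R2.
R2 ‖ (R3+R4) = 5.141 kΩ.
So V_A = 29.3 × 0.1575 = 4.615 V.
Then the unloaded second divider: V_B = V_A × R4/(R3+R4) = 4.615 × 0.2388 = 1.102 V.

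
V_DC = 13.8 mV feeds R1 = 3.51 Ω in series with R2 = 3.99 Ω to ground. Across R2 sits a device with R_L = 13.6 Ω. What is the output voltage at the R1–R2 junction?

First combine the lower leg with the load: R2 ‖ R_L = 3.085 Ω.
Now apply the divider: V_out = 13.8 × 0.4678 = 6.455 mV.
(Unloaded it would be 7.34 mV; the load pulls it down.)

V_out ≈ 6.46 mV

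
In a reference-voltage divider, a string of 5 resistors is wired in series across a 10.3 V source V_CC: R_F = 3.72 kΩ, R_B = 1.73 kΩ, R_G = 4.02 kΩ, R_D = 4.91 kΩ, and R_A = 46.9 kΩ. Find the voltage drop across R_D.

Series total: ΣR = 3.72 + 1.73 + 4.02 + 4.91 + 46.9 = 61.28 kΩ.
Voltage divider: V = V_CC · (4.910 / 61.28) = 10.3 × 0.08012 = 0.8253 V.

V ≈ 0.825 V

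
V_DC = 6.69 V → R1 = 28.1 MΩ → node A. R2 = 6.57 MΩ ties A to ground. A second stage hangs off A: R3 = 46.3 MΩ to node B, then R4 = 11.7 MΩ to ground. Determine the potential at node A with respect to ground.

Node A sees R2 in parallel with the series input of stage 2, R3 + R4 = 58.00 MΩ.
R2 ‖ (R3+R4) = 5.902 MΩ.
So V_A = 6.69 × 0.1736 = 1.161 V.

V_A ≈ 1.16 V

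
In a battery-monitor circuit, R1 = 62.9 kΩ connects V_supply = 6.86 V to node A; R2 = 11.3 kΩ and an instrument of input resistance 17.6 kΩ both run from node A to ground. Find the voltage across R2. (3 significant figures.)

V_out ≈ 0.677 V

R2 ‖ R_L = (11.3 × 17.6)/(11.3 + 17.6) = 6.882 kΩ.
Voltage divider with the loaded lower leg: V_out = 6.86 × 6.882/(62.9 + 6.882) = 6.86 × 0.09862 = 0.6765 V.
(Unloaded it would be 1.04 V; the load pulls it down.)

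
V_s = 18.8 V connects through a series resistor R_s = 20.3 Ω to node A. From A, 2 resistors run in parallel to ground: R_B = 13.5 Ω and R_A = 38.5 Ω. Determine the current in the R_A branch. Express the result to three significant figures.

I ≈ 0.161 A

Equivalent of the parallel group: R_p = 9.995 Ω.
V_A = 18.8 × 9.995/30.30 = 6.203 V.
I(R_A) = V_A / R_A = 6.203/38.5 = 0.1611 A.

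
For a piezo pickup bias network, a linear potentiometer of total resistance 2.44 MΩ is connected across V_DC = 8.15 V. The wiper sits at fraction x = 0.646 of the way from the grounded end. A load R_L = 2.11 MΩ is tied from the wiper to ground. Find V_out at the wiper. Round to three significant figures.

V_out ≈ 4.16 V

Split the track: R_lower = x·R_p = 1.576 MΩ, R_upper = (1−x)·R_p = 0.8638 MΩ.
(x·R_p) ‖ R_L = 0.9022 MΩ.
V_out = 8.15 × 0.9022/(0.8638 + 0.9022) = 4.164 V.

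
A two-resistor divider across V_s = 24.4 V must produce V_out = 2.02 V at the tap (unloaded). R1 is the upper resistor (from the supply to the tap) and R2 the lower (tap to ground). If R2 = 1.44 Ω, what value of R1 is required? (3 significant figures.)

Required fraction k = V_out/V_s = 0.08279.
So R1 = R2 · (V_s/V_out − 1) = 1.44 × (24.4/2.02 − 1) = 1.44 × 11.08 = 15.95 Ω.

R1 ≈ 16.0 Ω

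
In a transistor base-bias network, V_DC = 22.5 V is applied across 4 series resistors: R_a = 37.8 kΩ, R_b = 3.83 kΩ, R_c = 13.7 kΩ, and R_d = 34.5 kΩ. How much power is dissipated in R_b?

The common current is I = 22.5/89.83 = 0.2505 mA.
V(R_b) = I·R = 0.9593 V; P = V·I = 0.9593 × 0.2505 = 0.2403 mW.

P ≈ 0.240 mW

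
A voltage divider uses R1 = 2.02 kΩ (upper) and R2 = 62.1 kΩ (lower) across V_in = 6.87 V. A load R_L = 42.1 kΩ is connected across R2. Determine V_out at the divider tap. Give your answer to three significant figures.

R2 ‖ R_L = (62.1 × 42.1)/(62.1 + 42.1) = 25.09 kΩ.
Now apply the divider: V_out = 6.87 × 0.9255 = 6.358 V.

V_out ≈ 6.36 V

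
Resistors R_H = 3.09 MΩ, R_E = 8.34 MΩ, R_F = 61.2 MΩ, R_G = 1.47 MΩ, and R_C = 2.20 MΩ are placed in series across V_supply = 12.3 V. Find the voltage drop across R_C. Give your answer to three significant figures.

V ≈ 0.355 V

Series total: ΣR = 3.09 + 8.34 + 61.2 + 1.47 + 2.20 = 76.30 MΩ.
Voltage divider: V = V_supply · (2.200 / 76.30) = 12.3 × 0.02883 = 0.3547 V.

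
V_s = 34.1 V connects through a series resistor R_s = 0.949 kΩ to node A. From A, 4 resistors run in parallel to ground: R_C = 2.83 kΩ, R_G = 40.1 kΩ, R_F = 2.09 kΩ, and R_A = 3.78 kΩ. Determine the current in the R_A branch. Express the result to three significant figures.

Combine the parallel branches: R_p = (1/2.83 + 1/40.1 + 1/2.09 + 1/3.78)⁻¹ = 0.8918 kΩ.
V_A = 34.1 × 0.8918/1.841 = 16.52 V.
I(R_A) = V_A / R_A = 16.52/3.78 = 4.370 mA.

I ≈ 4.37 mA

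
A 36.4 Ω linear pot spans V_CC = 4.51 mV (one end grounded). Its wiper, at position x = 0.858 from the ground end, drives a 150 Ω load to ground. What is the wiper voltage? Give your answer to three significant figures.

V_out ≈ 3.76 mV

Lower segment x·R_p = 31.23 Ω; upper segment (1−x)·R_p = 5.169 Ω.
Lower segment in parallel with the load: 31.23 ‖ 150 = 25.85 Ω.
Then V_out = V_CC · 25.85/(5.169 + 25.85) = 3.758 mV.
(Unloaded: V_out = x·V_CC = 3.87 mV.)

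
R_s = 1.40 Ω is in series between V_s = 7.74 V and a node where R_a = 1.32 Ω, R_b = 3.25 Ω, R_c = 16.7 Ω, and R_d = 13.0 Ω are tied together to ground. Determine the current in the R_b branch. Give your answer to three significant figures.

Combine the parallel branches: R_p = (1/1.32 + 1/3.25 + 1/16.7 + 1/13.0)⁻¹ = 0.8319 Ω.
Node voltage V_A = V_s · R_p/(R_s + R_p) = 7.74 × 0.3727 = 2.885 V.
Branch current I = V_A/R_b = 2.885/3.25 = 0.8877 A.
(Check via current divider: I_total = 3.468 A; share G_k/ΣG = 0.2560 → same result.)

I ≈ 0.888 A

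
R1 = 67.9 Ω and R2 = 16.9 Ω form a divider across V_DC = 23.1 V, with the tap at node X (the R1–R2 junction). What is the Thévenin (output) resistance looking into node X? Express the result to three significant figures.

R_th ≈ 13.5 Ω

Zeroing V_DC shorts the top of R1 to ground, so R_th = R1 ‖ R2 = 13.53 Ω.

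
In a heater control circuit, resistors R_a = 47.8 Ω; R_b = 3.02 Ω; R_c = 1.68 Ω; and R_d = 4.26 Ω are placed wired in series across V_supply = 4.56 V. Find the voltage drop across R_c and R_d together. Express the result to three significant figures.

V ≈ 0.477 V

Total series resistance ΣR = 47.8 + 3.02 + 1.68 + 4.26 = 56.76 Ω.
R_{R_c..R_d} = 1.68 + 4.26 = 5.940 Ω.
Voltage divider: V = V_supply · (5.940 / 56.76) = 4.56 × 0.1047 = 0.4772 V.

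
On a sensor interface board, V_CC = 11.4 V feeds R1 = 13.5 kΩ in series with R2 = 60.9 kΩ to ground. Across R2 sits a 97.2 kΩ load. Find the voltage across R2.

V_out ≈ 8.38 V

First combine the lower leg with the load: R2 ‖ R_L = 37.44 kΩ.
Then V_out = V_CC · R2'/(R1 + R2') = 11.4 × 37.44/50.94 = 8.379 V.
(Unloaded it would be 9.33 V; the load pulls it down.)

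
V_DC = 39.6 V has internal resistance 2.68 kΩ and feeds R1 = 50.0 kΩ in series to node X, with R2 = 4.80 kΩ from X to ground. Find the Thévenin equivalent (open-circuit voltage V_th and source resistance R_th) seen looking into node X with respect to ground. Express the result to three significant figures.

V_th ≈ 3.31 V, R_th ≈ 4.40 kΩ

R1' = 2.68 + 50.0 = 52.68 kΩ (source resistance + R1).
V_th is the unloaded tap voltage: V_DC · R2/(R1'+R2) = 39.6 × 0.08351 = 3.307 V.
Looking into X with the source shorted: R_th = R1'·R2/(R1'+R2) = 52.68 × 4.80/57.48 = 4.399 kΩ.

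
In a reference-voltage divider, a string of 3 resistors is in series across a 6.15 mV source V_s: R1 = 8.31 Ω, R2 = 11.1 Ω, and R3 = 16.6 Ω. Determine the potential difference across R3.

V ≈ 2.84 mV

Series total: ΣR = 8.31 + 11.1 + 16.6 = 36.01 Ω.
V = V_s · R/ΣR = 6.15 × 0.4610 = 2.835 mV.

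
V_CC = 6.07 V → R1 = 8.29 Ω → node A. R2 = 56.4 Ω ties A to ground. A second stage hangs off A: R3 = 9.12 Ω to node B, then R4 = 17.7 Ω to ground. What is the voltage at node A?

V_A ≈ 4.17 V

Node A sees R2 in parallel with the series input of stage 2, R3 + R4 = 26.82 Ω.
Effective lower resistance at A: R2 ‖ 26.82 = 18.18 Ω.
First divider: V_A = V_CC · 18.18/(8.29 + 18.18) = 4.169 V.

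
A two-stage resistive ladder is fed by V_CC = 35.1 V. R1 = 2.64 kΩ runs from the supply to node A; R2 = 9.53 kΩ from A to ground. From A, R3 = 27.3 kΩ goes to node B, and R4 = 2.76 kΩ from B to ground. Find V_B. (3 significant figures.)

Looking into the second stage from A: R3 + R4 = 30.06 kΩ appears in parallel with R2.
Effective lower resistance at A: R2 ‖ 30.06 = 7.236 kΩ.
V_A = 35.1 × 7.236/(2.64 + 7.236) = 25.72 V.
Then the unloaded second divider: V_B = V_A × R4/(R3+R4) = 25.72 × 0.09182 = 2.361 V.

V_B ≈ 2.36 V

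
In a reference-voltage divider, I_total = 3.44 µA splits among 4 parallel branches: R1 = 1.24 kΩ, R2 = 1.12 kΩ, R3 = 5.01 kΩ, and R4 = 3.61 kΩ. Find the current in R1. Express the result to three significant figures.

I ≈ 1.27 µA

ΣG = 1/1.24 + 1/1.12 + 1/5.01 + 1/3.61 = 2.176.
By the current-divider rule, I = I_total · G_k/ΣG = 3.44 × 0.3706 = 1.275 µA.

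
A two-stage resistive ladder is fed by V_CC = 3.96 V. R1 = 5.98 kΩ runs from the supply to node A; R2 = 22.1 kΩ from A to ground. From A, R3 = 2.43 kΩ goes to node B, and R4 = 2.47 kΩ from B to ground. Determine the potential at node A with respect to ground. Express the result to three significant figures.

V_A ≈ 1.59 V

Node A sees R2 in parallel with the series input of stage 2, R3 + R4 = 4.900 kΩ.
R2 ‖ (R3+R4) = 4.011 kΩ.
First divider: V_A = V_CC · 4.011/(5.98 + 4.011) = 1.590 V.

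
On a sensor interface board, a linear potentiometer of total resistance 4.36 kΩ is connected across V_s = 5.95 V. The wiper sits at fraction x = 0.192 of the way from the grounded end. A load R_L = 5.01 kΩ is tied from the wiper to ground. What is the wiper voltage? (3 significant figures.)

V_out ≈ 1.01 V

The pot divides into 3.523 kΩ above the wiper and 0.8371 kΩ below.
Lower segment in parallel with the load: 0.8371 ‖ 5.01 = 0.7173 kΩ.
V_out = 5.95 × 0.7173/(3.523 + 0.7173) = 1.007 V.
(Unloaded: V_out = x·V_s = 1.14 V.)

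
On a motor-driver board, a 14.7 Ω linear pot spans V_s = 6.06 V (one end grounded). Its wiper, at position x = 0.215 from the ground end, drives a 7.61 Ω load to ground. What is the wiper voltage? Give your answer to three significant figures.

V_out ≈ 0.983 V

Lower segment x·R_p = 3.160 Ω; upper segment (1−x)·R_p = 11.54 Ω.
Lower segment in parallel with the load: 3.160 ‖ 7.61 = 2.233 Ω.
Loaded-divider output: V_out = 6.06 × 0.1621 = 0.9826 V.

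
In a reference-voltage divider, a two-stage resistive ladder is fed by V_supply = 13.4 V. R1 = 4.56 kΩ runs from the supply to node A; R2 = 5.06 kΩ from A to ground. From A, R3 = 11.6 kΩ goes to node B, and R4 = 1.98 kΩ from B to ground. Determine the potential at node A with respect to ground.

V_A ≈ 5.99 V

Node A sees R2 in parallel with the series input of stage 2, R3 + R4 = 13.58 kΩ.
Effective lower resistance at A: R2 ‖ 13.58 = 3.686 kΩ.
First divider: V_A = V_supply · 3.686/(4.56 + 3.686) = 5.990 V.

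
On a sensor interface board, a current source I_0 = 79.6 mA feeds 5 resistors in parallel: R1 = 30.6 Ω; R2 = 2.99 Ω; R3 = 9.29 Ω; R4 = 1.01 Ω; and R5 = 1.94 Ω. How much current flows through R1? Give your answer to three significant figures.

I ≈ 1.31 mA

Total conductance ΣG = 1/30.6 + 1/2.99 + 1/9.29 + 1/1.01 + 1/1.94 = 1.980 (units of 1/Ω).
R1 takes the fraction G_k/ΣG = 0.03268/1.980 = 0.01650, so I = 79.6 × 0.01650 = 1.314 mA.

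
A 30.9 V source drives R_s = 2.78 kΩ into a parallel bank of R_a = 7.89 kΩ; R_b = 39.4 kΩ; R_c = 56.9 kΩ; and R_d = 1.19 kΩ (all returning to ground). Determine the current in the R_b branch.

I ≈ 0.206 mA

Parallel bank: R_p = 1/(1/7.89 + 1/39.4 + 1/56.9 + 1/1.19) = 0.9901 kΩ.
Node voltage V_A = V_CC · R_p/(R_s + R_p) = 30.9 × 0.2626 = 8.115 V.
Branch current I = V_A/R_b = 8.115/39.4 = 0.2060 mA.
(Check via current divider: I_total = 8.196 mA; share G_k/ΣG = 0.02513 → same result.)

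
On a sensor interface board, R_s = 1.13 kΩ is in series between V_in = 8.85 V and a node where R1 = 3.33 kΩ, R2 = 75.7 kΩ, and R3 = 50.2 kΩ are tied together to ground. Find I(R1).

I ≈ 1.93 mA

Equivalent of the parallel group: R_p = 2.999 kΩ.
V_A by voltage divider: V_A = 8.85 × 2.999/(1.13 + 2.999) = 6.428 V.
Branch current I = V_A/R1 = 6.428/3.33 = 1.930 mA.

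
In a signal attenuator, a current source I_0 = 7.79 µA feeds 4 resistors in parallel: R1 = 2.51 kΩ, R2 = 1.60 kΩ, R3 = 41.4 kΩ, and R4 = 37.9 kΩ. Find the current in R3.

I ≈ 0.175 µA

Conductances: ΣG = 1/2.51 + 1/1.60 + 1/41.4 + 1/37.9 = 1.074 (1/kΩ).
R3 takes the fraction G_k/ΣG = 0.02415/1.074 = 0.02249, so I = 7.79 × 0.02249 = 0.1752 µA.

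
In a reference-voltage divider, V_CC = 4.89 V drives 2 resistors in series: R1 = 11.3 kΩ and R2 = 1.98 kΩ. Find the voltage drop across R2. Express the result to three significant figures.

V ≈ 0.729 V

ΣR = 11.3 + 1.98 = 13.28 kΩ.
V = V_CC · R/ΣR = 4.89 × 0.1491 = 0.7291 V.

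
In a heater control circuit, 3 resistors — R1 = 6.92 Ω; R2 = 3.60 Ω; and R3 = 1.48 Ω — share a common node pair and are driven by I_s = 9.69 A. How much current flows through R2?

I ≈ 2.45 A

Conductances: ΣG = 1/6.92 + 1/3.60 + 1/1.48 = 1.098 (1/Ω).
By the current-divider rule, I = I_s · G_k/ΣG = 9.69 × 0.2530 = 2.452 A.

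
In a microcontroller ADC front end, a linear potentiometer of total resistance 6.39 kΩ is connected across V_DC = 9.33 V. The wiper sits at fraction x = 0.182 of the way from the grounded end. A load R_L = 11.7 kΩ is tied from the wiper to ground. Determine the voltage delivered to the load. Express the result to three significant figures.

The pot divides into 5.227 kΩ above the wiper and 1.163 kΩ below.
R_L loads the lower segment: effective lower R = 1.058 kΩ.
V_out = 9.33 × 1.058/(5.227 + 1.058) = 1.570 V.
(Unloaded: V_out = x·V_DC = 1.70 V.)

V_out ≈ 1.57 V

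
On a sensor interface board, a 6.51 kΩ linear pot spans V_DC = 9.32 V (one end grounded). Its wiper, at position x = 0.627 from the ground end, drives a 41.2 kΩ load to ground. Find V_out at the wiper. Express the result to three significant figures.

The pot divides into 2.428 kΩ above the wiper and 4.082 kΩ below.
(x·R_p) ‖ R_L = 3.714 kΩ.
V_out = 9.32 × 3.714/(2.428 + 3.714) = 5.635 V.
(Unloaded: V_out = x·V_DC = 5.84 V.)

V_out ≈ 5.64 V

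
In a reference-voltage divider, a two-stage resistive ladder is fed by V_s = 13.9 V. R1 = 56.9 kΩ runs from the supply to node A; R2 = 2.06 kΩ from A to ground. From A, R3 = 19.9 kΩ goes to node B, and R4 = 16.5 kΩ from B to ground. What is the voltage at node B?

Looking into the second stage from A: R3 + R4 = 36.40 kΩ appears in parallel with R2.
R2 ‖ (R3+R4) = 1.950 kΩ.
V_A = 13.9 × 1.950/(56.9 + 1.950) = 0.4605 V.
Then the unloaded second divider: V_B = V_A × R4/(R3+R4) = 0.4605 × 0.4533 = 0.2087 V.

V_B ≈ 0.209 V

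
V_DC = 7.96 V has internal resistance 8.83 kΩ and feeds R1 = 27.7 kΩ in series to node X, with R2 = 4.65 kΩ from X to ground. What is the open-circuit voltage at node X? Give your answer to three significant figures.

R1' = 8.83 + 27.7 = 36.53 kΩ (source resistance + R1).
V_th is the unloaded tap voltage: V_DC · R2/(R1'+R2) = 7.96 × 0.1129 = 0.8988 V.

V_th ≈ 0.899 V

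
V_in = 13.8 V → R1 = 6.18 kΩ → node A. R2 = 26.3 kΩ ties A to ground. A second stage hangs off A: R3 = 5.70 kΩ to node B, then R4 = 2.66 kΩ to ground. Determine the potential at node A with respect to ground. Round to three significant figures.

V_A ≈ 6.99 V

Looking into the second stage from A: R3 + R4 = 8.360 kΩ appears in parallel with R2.
R2 ‖ (R3+R4) = 6.344 kΩ.
First divider: V_A = V_in · 6.344/(6.18 + 6.344) = 6.990 V.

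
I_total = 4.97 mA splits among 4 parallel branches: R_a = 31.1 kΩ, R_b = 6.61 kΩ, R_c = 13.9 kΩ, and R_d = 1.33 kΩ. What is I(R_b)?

Total conductance ΣG = 1/31.1 + 1/6.61 + 1/13.9 + 1/1.33 = 1.007 (units of 1/kΩ).
Current divider: I(R_b) = I_total · G_k/ΣG = 4.97 × (0.1513/1.007) = 4.97 × 0.1502 = 0.7465 mA.

I ≈ 0.746 mA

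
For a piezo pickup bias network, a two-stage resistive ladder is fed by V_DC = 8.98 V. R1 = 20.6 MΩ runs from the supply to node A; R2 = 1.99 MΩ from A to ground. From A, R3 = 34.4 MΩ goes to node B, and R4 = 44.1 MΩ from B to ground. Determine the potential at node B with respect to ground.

V_B ≈ 0.434 V

The second stage (R3 + R4 = 78.50 MΩ) loads node A in parallel with R2.
Effective lower resistance at A: R2 ‖ 78.50 = 1.941 MΩ.
So V_A = 8.98 × 0.08610 = 0.7732 V.
Then the unloaded second divider: V_B = V_A × R4/(R3+R4) = 0.7732 × 0.5618 = 0.4344 V.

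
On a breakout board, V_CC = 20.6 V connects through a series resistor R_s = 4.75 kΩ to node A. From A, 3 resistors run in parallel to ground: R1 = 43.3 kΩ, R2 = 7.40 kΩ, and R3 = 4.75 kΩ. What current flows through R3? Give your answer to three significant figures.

I ≈ 1.58 mA

Equivalent of the parallel group: R_p = 2.712 kΩ.
V_A = 20.6 × 2.712/7.462 = 7.487 V.
I(R3) = V_A / R3 = 7.487/4.75 = 1.576 mA.
(Equivalently: I_total = 2.761 mA, then current-divider fraction G_k/ΣG = 0.5709.)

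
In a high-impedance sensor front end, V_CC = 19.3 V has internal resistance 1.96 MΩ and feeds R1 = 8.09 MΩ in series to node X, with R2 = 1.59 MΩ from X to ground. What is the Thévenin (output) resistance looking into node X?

R1' = 1.96 + 8.09 = 10.05 MΩ (source resistance + R1).
Zeroing V_CC shorts the top of R1' to ground, so R_th = R1' ‖ R2 = 1.373 MΩ.

R_th ≈ 1.37 MΩ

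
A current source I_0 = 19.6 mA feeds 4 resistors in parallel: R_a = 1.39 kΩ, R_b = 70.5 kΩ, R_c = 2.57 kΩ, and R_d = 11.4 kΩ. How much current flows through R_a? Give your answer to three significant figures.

ΣG = 1/1.39 + 1/70.5 + 1/2.57 + 1/11.4 = 1.210.
By the current-divider rule, I = I_0 · G_k/ΣG = 19.6 × 0.5944 = 11.65 mA.

I ≈ 11.6 mA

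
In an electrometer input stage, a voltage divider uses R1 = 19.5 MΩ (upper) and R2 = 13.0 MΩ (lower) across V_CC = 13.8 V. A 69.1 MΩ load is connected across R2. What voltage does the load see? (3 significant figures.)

R2 ‖ R_L = (13.0 × 69.1)/(13.0 + 69.1) = 10.94 MΩ.
Now apply the divider: V_out = 13.8 × 0.3594 = 4.960 V.
(Unloaded it would be 5.52 V; the load pulls it down.)

V_out ≈ 4.96 V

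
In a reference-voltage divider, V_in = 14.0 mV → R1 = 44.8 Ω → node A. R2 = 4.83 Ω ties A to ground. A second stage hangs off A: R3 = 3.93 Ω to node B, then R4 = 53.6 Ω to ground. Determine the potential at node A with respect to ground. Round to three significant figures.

Looking into the second stage from A: R3 + R4 = 57.53 Ω appears in parallel with R2.
Effective lower resistance at A: R2 ‖ 57.53 = 4.456 Ω.
So V_A = 14.0 × 0.09046 = 1.266 mV.

V_A ≈ 1.27 mV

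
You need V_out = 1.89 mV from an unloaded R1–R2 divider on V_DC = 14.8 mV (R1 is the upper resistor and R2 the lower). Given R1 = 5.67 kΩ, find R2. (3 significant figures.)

R2 ≈ 0.830 kΩ

Required fraction k = V_out/V_DC = 0.1277.
R2 = R1 · 0.1277/(1 − 0.1277) = 0.8301 kΩ.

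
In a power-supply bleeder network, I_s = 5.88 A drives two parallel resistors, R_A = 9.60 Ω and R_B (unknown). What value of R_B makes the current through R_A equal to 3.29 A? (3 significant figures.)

R_B ≈ 12.2 Ω

Two-branch current divider: I_A = I_s · R_B/(R_A + R_B).
3.29/5.88 = R_B/(R_A + R_B) → R_B = R_A · (0.5595)/(1 − 0.5595) = 9.60 × 1.270 = 12.19 Ω.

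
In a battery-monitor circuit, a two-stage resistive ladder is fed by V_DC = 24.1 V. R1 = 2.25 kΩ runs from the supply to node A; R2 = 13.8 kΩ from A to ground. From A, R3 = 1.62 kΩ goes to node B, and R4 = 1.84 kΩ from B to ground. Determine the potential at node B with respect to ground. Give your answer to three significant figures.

V_B ≈ 7.07 V

The second stage (R3 + R4 = 3.460 kΩ) loads node A in parallel with R2.
R2 ‖ (R3+R4) = 2.766 kΩ.
V_A = 24.1 × 2.766/(2.25 + 2.766) = 13.29 V.
Then the unloaded second divider: V_B = V_A × R4/(R3+R4) = 13.29 × 0.5318 = 7.068 V.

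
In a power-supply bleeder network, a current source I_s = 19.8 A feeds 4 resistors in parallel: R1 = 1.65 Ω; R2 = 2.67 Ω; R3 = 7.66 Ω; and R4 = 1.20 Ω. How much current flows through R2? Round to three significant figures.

Total conductance ΣG = 1/1.65 + 1/2.67 + 1/7.66 + 1/1.20 = 1.944 (units of 1/Ω).
By the current-divider rule, I = I_s · G_k/ΣG = 19.8 × 0.1926 = 3.814 A.

I ≈ 3.81 A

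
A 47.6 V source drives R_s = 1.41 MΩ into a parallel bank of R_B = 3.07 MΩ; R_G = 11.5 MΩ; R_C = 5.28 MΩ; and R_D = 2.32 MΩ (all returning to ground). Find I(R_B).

Parallel bank: R_p = 1/(1/3.07 + 1/11.5 + 1/5.28 + 1/2.32) = 0.9679 MΩ.
V_A = 47.6 × 0.9679/2.378 = 19.38 V.
I(R_B) = V_A / R_B = 19.38/3.07 = 6.311 µA.
(Equivalently: I_total = 20.02 µA, then current-divider fraction G_k/ΣG = 0.3153.)

I ≈ 6.31 µA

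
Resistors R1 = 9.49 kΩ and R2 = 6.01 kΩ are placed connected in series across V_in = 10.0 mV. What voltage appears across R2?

V ≈ 3.88 mV

Total series resistance ΣR = 9.49 + 6.01 = 15.50 kΩ.
V = V_in · R/ΣR = 10.0 × 0.3877 = 3.877 mV.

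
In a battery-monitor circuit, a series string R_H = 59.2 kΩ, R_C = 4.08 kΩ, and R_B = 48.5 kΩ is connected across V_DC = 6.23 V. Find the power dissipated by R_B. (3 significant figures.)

P ≈ 0.151 mW

ΣR = 111.8 kΩ → I = 6.23/111.8 = 0.05573 mA.
V(R_B) = I·R = 2.703 V; P = V·I = 2.703 × 0.05573 = 0.1507 mW.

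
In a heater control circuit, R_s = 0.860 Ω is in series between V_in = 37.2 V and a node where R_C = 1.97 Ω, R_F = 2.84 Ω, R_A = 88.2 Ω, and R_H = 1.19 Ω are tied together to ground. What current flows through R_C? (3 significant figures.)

Equivalent of the parallel group: R_p = 0.5843 Ω.
V_A by voltage divider: V_A = 37.2 × 0.5843/(0.860 + 0.5843) = 15.05 V.
Branch current I = V_A/R_C = 15.05/1.97 = 7.639 A.

I ≈ 7.64 A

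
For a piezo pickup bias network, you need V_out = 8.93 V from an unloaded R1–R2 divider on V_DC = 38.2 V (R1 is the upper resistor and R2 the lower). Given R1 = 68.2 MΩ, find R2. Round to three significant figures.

R2 ≈ 20.8 MΩ

V_out/V_DC = R2/(R1+R2) = 0.2338.
R2 = R1 · 0.2338/(1 − 0.2338) = 20.81 MΩ.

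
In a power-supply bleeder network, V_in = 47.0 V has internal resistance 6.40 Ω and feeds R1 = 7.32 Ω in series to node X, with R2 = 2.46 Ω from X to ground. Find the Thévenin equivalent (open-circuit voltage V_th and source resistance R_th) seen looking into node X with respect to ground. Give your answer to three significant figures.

R1' = 6.40 + 7.32 = 13.72 Ω (source resistance + R1).
Open-circuit (no load on X): V_th = V_in · R2/(R1' + R2) = 47.0 × 2.46/(13.72 + 2.46) = 7.146 V.
Zeroing V_in shorts the top of R1' to ground, so R_th = R1' ‖ R2 = 2.086 Ω.

V_th ≈ 7.15 V, R_th ≈ 2.09 Ω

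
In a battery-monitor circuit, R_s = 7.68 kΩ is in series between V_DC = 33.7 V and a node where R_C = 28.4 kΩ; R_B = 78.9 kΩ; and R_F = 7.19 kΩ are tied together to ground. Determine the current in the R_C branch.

Parallel bank: R_p = 1/(1/28.4 + 1/78.9 + 1/7.19) = 5.349 kΩ.
V_A = 33.7 × 5.349/13.03 = 13.83 V.
Branch current I = V_A/R_C = 13.83/28.4 = 0.4871 mA.
(Check via current divider: I_total = 2.587 mA; share G_k/ΣG = 0.1883 → same result.)

I ≈ 0.487 mA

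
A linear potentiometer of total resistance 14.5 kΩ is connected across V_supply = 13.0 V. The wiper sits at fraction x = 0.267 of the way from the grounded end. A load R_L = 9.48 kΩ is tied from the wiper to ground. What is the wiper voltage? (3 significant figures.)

Split the track: R_lower = x·R_p = 3.872 kΩ, R_upper = (1−x)·R_p = 10.63 kΩ.
(x·R_p) ‖ R_L = 2.749 kΩ.
Loaded-divider output: V_out = 13.0 × 0.2055 = 2.671 V.
(Unloaded: V_out = x·V_supply = 3.47 V.)

V_out ≈ 2.67 V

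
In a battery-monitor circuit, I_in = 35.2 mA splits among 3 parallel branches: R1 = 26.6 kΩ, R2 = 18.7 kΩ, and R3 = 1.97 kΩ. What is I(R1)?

Total conductance ΣG = 1/26.6 + 1/18.7 + 1/1.97 = 0.5987 (units of 1/kΩ).
By the current-divider rule, I = I_in · G_k/ΣG = 35.2 × 0.06279 = 2.210 mA.

I ≈ 2.21 mA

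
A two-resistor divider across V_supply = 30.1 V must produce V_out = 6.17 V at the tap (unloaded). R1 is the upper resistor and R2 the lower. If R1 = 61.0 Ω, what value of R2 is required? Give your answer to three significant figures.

Required fraction k = V_out/V_supply = 0.2050.
R2 = R1 · 0.2050/(1 − 0.2050) = 15.73 Ω.

R2 ≈ 15.7 Ω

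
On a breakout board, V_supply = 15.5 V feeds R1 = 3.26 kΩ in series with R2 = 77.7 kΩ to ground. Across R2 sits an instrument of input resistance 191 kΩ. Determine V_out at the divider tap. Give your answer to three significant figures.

V_out ≈ 14.6 V

First combine the lower leg with the load: R2 ‖ R_L = 55.23 kΩ.
Voltage divider with the loaded lower leg: V_out = 15.5 × 55.23/(3.26 + 55.23) = 15.5 × 0.9443 = 14.64 V.
(Unloaded it would be 14.9 V; the load pulls it down.)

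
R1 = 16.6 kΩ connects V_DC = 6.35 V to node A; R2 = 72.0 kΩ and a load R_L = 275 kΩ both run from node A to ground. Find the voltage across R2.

V_out ≈ 4.92 V

R2 ‖ R_L = (72.0 × 275)/(72.0 + 275) = 57.06 kΩ.
Now apply the divider: V_out = 6.35 × 0.7746 = 4.919 V.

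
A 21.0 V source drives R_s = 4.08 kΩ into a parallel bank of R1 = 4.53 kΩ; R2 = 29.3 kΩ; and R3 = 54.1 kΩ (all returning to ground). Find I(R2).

Combine the parallel branches: R_p = (1/4.53 + 1/29.3 + 1/54.1)⁻¹ = 3.658 kΩ.
V_A = 21.0 × 3.658/7.738 = 9.928 V.
Branch current I = V_A/R2 = 9.928/29.3 = 0.3388 mA.

I ≈ 0.339 mA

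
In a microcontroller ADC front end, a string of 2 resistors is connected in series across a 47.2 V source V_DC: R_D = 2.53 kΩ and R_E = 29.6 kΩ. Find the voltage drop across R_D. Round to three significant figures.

V ≈ 3.72 V

ΣR = 2.53 + 29.6 = 32.13 kΩ.
By the voltage-divider rule, V = 47.2 × 2.530/32.13 = 3.717 V.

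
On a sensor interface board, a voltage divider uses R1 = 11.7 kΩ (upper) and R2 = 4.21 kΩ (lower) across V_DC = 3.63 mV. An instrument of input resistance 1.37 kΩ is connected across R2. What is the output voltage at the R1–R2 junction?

V_out ≈ 0.295 mV

R2 ‖ R_L = (4.21 × 1.37)/(4.21 + 1.37) = 1.034 kΩ.
Now apply the divider: V_out = 3.63 × 0.08117 = 0.2947 mV.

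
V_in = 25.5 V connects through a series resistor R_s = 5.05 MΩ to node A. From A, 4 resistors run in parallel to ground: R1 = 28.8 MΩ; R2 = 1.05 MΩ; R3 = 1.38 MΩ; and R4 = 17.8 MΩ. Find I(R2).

I ≈ 2.45 µA

Parallel bank: R_p = 1/(1/28.8 + 1/1.05 + 1/1.38 + 1/17.8) = 0.5656 MΩ.
V_A = 25.5 × 0.5656/5.616 = 2.568 V.
Branch current I = V_A/R2 = 2.568/1.05 = 2.446 µA.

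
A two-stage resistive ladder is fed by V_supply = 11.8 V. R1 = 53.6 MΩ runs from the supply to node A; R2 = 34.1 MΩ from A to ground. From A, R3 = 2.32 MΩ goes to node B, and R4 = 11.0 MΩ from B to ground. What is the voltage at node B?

The second stage (R3 + R4 = 13.32 MΩ) loads node A in parallel with R2.
Effective lower resistance at A: R2 ‖ 13.32 = 9.578 MΩ.
So V_A = 11.8 × 0.1516 = 1.789 V.
Stage 2 is unloaded, so V_B = V_A · R4/(R3+R4) = 1.789 × 11.0/13.32 = 1.477 V.

V_B ≈ 1.48 V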